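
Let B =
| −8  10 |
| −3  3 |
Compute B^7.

tr B = −5 and det B = 6, so the characteristic polynomial is λ² − (−5)λ + (6) with roots −2 and −3.
Eigenvectors give P = [[5, −2], [3, −1]] with P⁻¹ = [[−1, 2], [−3, 5]], and B = P·diag(−2, −3)·P⁻¹.
Then B^7 = P·diag(−128, −2187)·P⁻¹ = [[−640, 4374], [−384, 2187]] · [[−1, 2], [−3, 5]] = [[−12482, 20590], [−6177, 10167]].

[[−12482, 20590], [−6177, 10167]]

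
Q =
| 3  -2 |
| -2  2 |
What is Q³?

[[59, -46], [-46, 36]]

Q² = [[13, -10], [-10, 8]]
Q³ = [[59, -46], [-46, 36]]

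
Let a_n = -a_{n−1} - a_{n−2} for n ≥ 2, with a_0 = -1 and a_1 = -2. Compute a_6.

-1

With companion matrix M = [[-1, -1], [1, 0]], [a_n, a_{n−1}]ᵀ = M·[a_{n−1}, a_{n−2}]ᵀ, so [a_6, a_5]ᵀ = M⁵·[a_1, a_0]ᵀ.
M⁵ = [[0, 1], [-1, -1]], giving [a_6, a_5]ᵀ = [[-1], [3]].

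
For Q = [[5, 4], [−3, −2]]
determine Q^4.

[[61, 60], [−45, −44]]

tr Q = 3 and det Q = 2, so the characteristic polynomial is λ² − (3)λ + (2) with roots 1 and 2.
Eigenvectors give P = [[−1, 4], [1, −3]] with P⁻¹ = [[3, 4], [1, 1]], and Q = P·diag(1, 2)·P⁻¹.
Then Q^4 = P·diag(1, 16)·P⁻¹ = [[−1, 64], [1, −48]] · [[3, 4], [1, 1]] = [[61, 60], [−45, −44]].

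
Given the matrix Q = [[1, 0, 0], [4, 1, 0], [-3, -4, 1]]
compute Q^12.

Q = I + N where N = [[0, 0, 0], [4, 0, 0], [-3, -4, 0]] is strictly lower-triangular, so N^3 = 0.
(I + N)^12 = I + 12·N + 66·N^2 = [[1, 0, 0], [48, 1, 0], [-1092, -48, 1]].

[[1, 0, 0], [48, 1, 0], [-1092, -48, 1]]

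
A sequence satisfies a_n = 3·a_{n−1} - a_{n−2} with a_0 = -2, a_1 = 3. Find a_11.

With companion matrix M = [[3, -1], [1, 0]], [a_n, a_{n−1}]ᵀ = M·[a_{n−1}, a_{n−2}]ᵀ, so [a_11, a_10]ᵀ = M¹⁰·[a_1, a_0]ᵀ.
M¹⁰ = [[17711, -6765], [6765, -2584]], giving [a_11, a_10]ᵀ = [[66663], [25463]].

66663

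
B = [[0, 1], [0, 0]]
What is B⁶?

[[0, 0], [0, 0]]

B is strictly triangular, hence nilpotent: B² = 0, so B⁶ = 0.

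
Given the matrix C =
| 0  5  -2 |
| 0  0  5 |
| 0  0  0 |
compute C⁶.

C is strictly triangular, hence nilpotent: C³ = 0, so C⁶ = 0.

[[0, 0, 0], [0, 0, 0], [0, 0, 0]]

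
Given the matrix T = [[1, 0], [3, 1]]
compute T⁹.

[[1, 0], [27, 1]]

T = I + N where N = [[0, 0], [3, 0]] is strictly lower-triangular, so N² = 0.
(I + N)⁹ = I + 9·N = [[1, 0], [27, 1]].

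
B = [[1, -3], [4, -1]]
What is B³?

B² = [[-11, 0], [0, -11]]
B³ = [[-11, 33], [-44, 11]]

[[-11, 33], [-44, 11]]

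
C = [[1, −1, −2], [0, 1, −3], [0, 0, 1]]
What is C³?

C = I + N where N = [[0, −1, −2], [0, 0, −3], [0, 0, 0]] is strictly upper-triangular, so N³ = 0.
(I + N)³ = I + 3·N + 3·N² = [[1, −3, 3], [0, 1, −9], [0, 0, 1]].

[[1, −3, 3], [0, 1, −9], [0, 0, 1]]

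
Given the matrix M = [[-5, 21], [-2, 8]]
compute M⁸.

tr M = 3 and det M = 2, so the characteristic polynomial is λ² − (3)λ + (2) with roots 1 and 2.
Eigenvectors give P = [[7, 3], [2, 1]] with P⁻¹ = [[1, -3], [-2, 7]], and M = P·diag(1, 2)·P⁻¹.
Then M⁸ = P·diag(1, 256)·P⁻¹ = [[7, 768], [2, 256]] · [[1, -3], [-2, 7]] = [[-1529, 5355], [-510, 1786]].

[[-1529, 5355], [-510, 1786]]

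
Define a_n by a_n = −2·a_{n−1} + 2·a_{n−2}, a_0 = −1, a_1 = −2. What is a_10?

With companion matrix T = [[−2, 2], [1, 0]], [a_n, a_{n−1}]ᵀ = T·[a_{n−1}, a_{n−2}]ᵀ, so [a_10, a_9]ᵀ = T⁹·[a_1, a_0]ᵀ.
T⁹ = [[−6688, 4896], [2448, −1792]], giving [a_10, a_9]ᵀ = [[8480], [−3104]].

8480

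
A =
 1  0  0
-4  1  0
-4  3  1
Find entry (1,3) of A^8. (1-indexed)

A = I + N where N = [[0, 0, 0], [-4, 0, 0], [-4, 3, 0]] is strictly lower-triangular, so N^3 = 0.
(I + N)^8 = I + 8·N + 28·N^2 = [[1, 0, 0], [-32, 1, 0], [-368, 24, 1]].

0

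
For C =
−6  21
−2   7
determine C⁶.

[[−6, 21], [−2, 7]]

C² = C (a projection; rank 1, trace 1), so C⁶ = C.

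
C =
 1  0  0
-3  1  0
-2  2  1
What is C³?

C = I + N where N = [[0, 0, 0], [-3, 0, 0], [-2, 2, 0]] is strictly lower-triangular, so N³ = 0.
(I + N)³ = I + 3·N + 3·N² = [[1, 0, 0], [-9, 1, 0], [-24, 6, 1]].

[[1, 0, 0], [-9, 1, 0], [-24, 6, 1]]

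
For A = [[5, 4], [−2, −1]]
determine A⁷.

tr A = 4 and det A = 3, so the characteristic polynomial is λ² − (4)λ + (3) with roots 3 and 1.
Eigenvectors give P = [[2, −1], [−1, 1]] with P⁻¹ = [[1, 1], [1, 2]], and A = P·diag(3, 1)·P⁻¹.
Then A⁷ = P·diag(2187, 1)·P⁻¹ = [[4374, −1], [−2187, 1]] · [[1, 1], [1, 2]] = [[4373, 4372], [−2186, −2185]].

[[4373, 4372], [−2186, −2185]]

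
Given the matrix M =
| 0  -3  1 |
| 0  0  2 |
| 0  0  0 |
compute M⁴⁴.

[[0, 0, 0], [0, 0, 0], [0, 0, 0]]

M is strictly triangular, hence nilpotent: M³ = 0, so M⁴⁴ = 0.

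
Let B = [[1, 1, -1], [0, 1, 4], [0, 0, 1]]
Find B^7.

[[1, 7, 77], [0, 1, 28], [0, 0, 1]]

B = I + N where N = [[0, 1, -1], [0, 0, 4], [0, 0, 0]] is strictly upper-triangular, so N^3 = 0.
(I + N)^7 = I + 7·N + 21·N^2 = [[1, 7, 77], [0, 1, 28], [0, 0, 1]].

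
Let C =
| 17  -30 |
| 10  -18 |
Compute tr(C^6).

793

tr C = -1 and det C = -6, so the characteristic polynomial is λ² − (-1)λ + (-6) with roots 2 and -3.
Eigenvectors give P = [[2, -3], [1, -2]] with P⁻¹ = [[2, -3], [1, -2]], and C = P·diag(2, -3)·P⁻¹.
Then C^6 = P·diag(64, 729)·P⁻¹ = [[128, -2187], [64, -1458]] · [[2, -3], [1, -2]] = [[-1931, 3990], [-1330, 2724]].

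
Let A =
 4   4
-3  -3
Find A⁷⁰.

A² = A (a projection; rank 1, trace 1), so A⁷⁰ = A.

[[4, 4], [-3, -3]]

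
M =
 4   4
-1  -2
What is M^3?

[[40, 32], [-8, -8]]

M^2 = [[12, 8], [-2, 0]]
M^3 = [[40, 32], [-8, -8]]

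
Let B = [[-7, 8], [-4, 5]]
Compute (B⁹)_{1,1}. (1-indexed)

-39367

tr B = -2 and det B = -3, so the characteristic polynomial is λ² − (-2)λ + (-3) with roots 1 and -3.
Eigenvectors give P = [[1, -2], [1, -1]] with P⁻¹ = [[-1, 2], [-1, 1]], and B = P·diag(1, -3)·P⁻¹.
Then B⁹ = P·diag(1, -19683)·P⁻¹ = [[1, 39366], [1, 19683]] · [[-1, 2], [-1, 1]] = [[-39367, 39368], [-19684, 19685]].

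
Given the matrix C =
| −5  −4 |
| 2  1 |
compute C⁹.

tr C = −4 and det C = 3, so the characteristic polynomial is λ² − (−4)λ + (3) with roots −3 and −1.
Eigenvectors give P = [[2, −1], [−1, 1]] with P⁻¹ = [[1, 1], [1, 2]], and C = P·diag(−3, −1)·P⁻¹.
Then C⁹ = P·diag(−19683, −1)·P⁻¹ = [[−39366, 1], [19683, −1]] · [[1, 1], [1, 2]] = [[−39365, −39364], [19682, 19681]].

[[−39365, −39364], [19682, 19681]]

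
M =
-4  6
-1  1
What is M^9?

[[-1534, 3066], [-511, 1021]]

tr M = -3 and det M = 2, so the characteristic polynomial is λ² − (-3)λ + (2) with roots -1 and -2.
Eigenvectors give P = [[-2, 3], [-1, 1]] with P⁻¹ = [[1, -3], [1, -2]], and M = P·diag(-1, -2)·P⁻¹.
Then M^9 = P·diag(-1, -512)·P⁻¹ = [[2, -1536], [1, -512]] · [[1, -3], [1, -2]] = [[-1534, 3066], [-511, 1021]].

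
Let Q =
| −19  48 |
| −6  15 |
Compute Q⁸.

tr Q = −4 and det Q = 3, so the characteristic polynomial is λ² − (−4)λ + (3) with roots −3 and −1.
Eigenvectors give P = [[3, −8], [1, −3]] with P⁻¹ = [[3, −8], [1, −3]], and Q = P·diag(−3, −1)·P⁻¹.
Then Q⁸ = P·diag(6561, 1)·P⁻¹ = [[19683, −8], [6561, −3]] · [[3, −8], [1, −3]] = [[59041, −157440], [19680, −52479]].

[[59041, −157440], [19680, −52479]]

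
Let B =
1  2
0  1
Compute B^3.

B^2 = [[1, 4], [0, 1]]
B^3 = [[1, 6], [0, 1]]

[[1, 6], [0, 1]]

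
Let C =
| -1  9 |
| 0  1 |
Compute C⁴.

[[1, 0], [0, 1]]

C² = I (check: tr C = 0 and det C = -1), so C⁴ = I since 4 is even.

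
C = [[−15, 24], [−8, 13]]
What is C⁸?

tr C = −2 and det C = −3, so the characteristic polynomial is λ² − (−2)λ + (−3) with roots −3 and 1.
Eigenvectors give P = [[2, −3], [1, −2]] with P⁻¹ = [[2, −3], [1, −2]], and C = P·diag(−3, 1)·P⁻¹.
Then C⁸ = P·diag(6561, 1)·P⁻¹ = [[13122, −3], [6561, −2]] · [[2, −3], [1, −2]] = [[26241, −39360], [13120, −19679]].

[[26241, −39360], [13120, −19679]]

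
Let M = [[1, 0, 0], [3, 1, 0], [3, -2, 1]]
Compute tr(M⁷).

M = I + N where N = [[0, 0, 0], [3, 0, 0], [3, -2, 0]] is strictly lower-triangular, so N³ = 0.
(I + N)⁷ = I + 7·N + 21·N² = [[1, 0, 0], [21, 1, 0], [-105, -14, 1]].

3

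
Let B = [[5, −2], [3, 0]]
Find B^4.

[[211, −130], [195, −114]]

tr B = 5 and det B = 6, so the characteristic polynomial is λ² − (5)λ + (6) with roots 3 and 2.
Eigenvectors give P = [[1, −2], [1, −3]] with P⁻¹ = [[3, −2], [1, −1]], and B = P·diag(3, 2)·P⁻¹.
Then B^4 = P·diag(81, 16)·P⁻¹ = [[81, −32], [81, −48]] · [[3, −2], [1, −1]] = [[211, −130], [195, −114]].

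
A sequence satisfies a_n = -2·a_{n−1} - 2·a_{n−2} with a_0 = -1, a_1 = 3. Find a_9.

With companion matrix M = [[-2, -2], [1, 0]], [a_n, a_{n−1}]ᵀ = M·[a_{n−1}, a_{n−2}]ᵀ, so [a_9, a_8]ᵀ = M^8·[a_1, a_0]ᵀ.
M^8 = [[16, 0], [0, 16]], giving [a_9, a_8]ᵀ = [[48], [-16]].

48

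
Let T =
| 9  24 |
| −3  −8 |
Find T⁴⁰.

T² = T (a projection; rank 1, trace 1), so T⁴⁰ = T.

[[9, 24], [−3, −8]]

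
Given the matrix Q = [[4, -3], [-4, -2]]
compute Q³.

Q² = [[28, -6], [-8, 16]]
Q³ = [[136, -72], [-96, -8]]

[[136, -72], [-96, -8]]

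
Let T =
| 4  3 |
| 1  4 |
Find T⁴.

[[553, 912], [304, 553]]

T² = [[19, 24], [8, 19]]
T³ = [[100, 153], [51, 100]]
T⁴ = [[553, 912], [304, 553]]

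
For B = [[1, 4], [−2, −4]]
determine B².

[[−7, −12], [6, 8]]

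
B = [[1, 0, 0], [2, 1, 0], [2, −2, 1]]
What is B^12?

[[1, 0, 0], [24, 1, 0], [−240, −24, 1]]

B = I + N where N = [[0, 0, 0], [2, 0, 0], [2, −2, 0]] is strictly lower-triangular, so N^3 = 0.
(I + N)^12 = I + 12·N + 66·N^2 = [[1, 0, 0], [24, 1, 0], [−240, −24, 1]].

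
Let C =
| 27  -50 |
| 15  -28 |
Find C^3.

tr C = -1 and det C = -6, so the characteristic polynomial is λ² − (-1)λ + (-6) with roots -3 and 2.
Eigenvectors give P = [[-5, -2], [-3, -1]] with P⁻¹ = [[1, -2], [-3, 5]], and C = P·diag(-3, 2)·P⁻¹.
Then C^3 = P·diag(-27, 8)·P⁻¹ = [[135, -16], [81, -8]] · [[1, -2], [-3, 5]] = [[183, -350], [105, -202]].

[[183, -350], [105, -202]]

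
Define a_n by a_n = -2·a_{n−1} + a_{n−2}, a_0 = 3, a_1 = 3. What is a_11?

With companion matrix C = [[-2, 1], [1, 0]], [a_n, a_{n−1}]ᵀ = C·[a_{n−1}, a_{n−2}]ᵀ, so [a_11, a_10]ᵀ = C¹⁰·[a_1, a_0]ᵀ.
C¹⁰ = [[5741, -2378], [-2378, 985]], giving [a_11, a_10]ᵀ = [[10089], [-4179]].

10089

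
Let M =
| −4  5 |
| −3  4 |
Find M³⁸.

[[1, 0], [0, 1]]

M² = I (check: tr M = 0 and det M = −1), so M³⁸ = I since 38 is even.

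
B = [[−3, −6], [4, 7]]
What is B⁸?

tr B = 4 and det B = 3, so the characteristic polynomial is λ² − (4)λ + (3) with roots 1 and 3.
Eigenvectors give P = [[3, −1], [−2, 1]] with P⁻¹ = [[1, 1], [2, 3]], and B = P·diag(1, 3)·P⁻¹.
Then B⁸ = P·diag(1, 6561)·P⁻¹ = [[3, −6561], [−2, 6561]] · [[1, 1], [2, 3]] = [[−13119, −19680], [13120, 19681]].

[[−13119, −19680], [13120, 19681]]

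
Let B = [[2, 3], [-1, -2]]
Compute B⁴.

B² = I (check: tr B = 0 and det B = -1), so B⁴ = I since 4 is even.

[[1, 0], [0, 1]]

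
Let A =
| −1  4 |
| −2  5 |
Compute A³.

tr A = 4 and det A = 3, so the characteristic polynomial is λ² − (4)λ + (3) with roots 1 and 3.
Eigenvectors give P = [[2, −1], [1, −1]] with P⁻¹ = [[1, −1], [1, −2]], and A = P·diag(1, 3)·P⁻¹.
Then A³ = P·diag(1, 27)·P⁻¹ = [[2, −27], [1, −27]] · [[1, −1], [1, −2]] = [[−25, 52], [−26, 53]].

[[−25, 52], [−26, 53]]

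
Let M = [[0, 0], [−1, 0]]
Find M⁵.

[[0, 0], [0, 0]]

M is strictly triangular, hence nilpotent: M² = 0, so M⁵ = 0.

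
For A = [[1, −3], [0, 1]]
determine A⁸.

[[1, −24], [0, 1]]

A = I + N where N = [[0, −3], [0, 0]] is strictly upper-triangular, so N² = 0.
(I + N)⁸ = I + 8·N = [[1, −24], [0, 1]].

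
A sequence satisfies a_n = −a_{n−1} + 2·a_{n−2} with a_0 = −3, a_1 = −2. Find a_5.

8

With companion matrix T = [[−1, 2], [1, 0]], [a_n, a_{n−1}]ᵀ = T·[a_{n−1}, a_{n−2}]ᵀ, so [a_5, a_4]ᵀ = T⁴·[a_1, a_0]ᵀ.
T⁴ = [[11, −10], [−5, 6]], giving [a_5, a_4]ᵀ = [[8], [−8]].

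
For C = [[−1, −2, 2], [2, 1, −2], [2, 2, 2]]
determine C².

[[1, 4, 6], [−4, −7, −2], [6, 2, 4]]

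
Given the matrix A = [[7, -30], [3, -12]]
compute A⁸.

tr A = -5 and det A = 6, so the characteristic polynomial is λ² − (-5)λ + (6) with roots -2 and -3.
Eigenvectors give P = [[10, 3], [3, 1]] with P⁻¹ = [[1, -3], [-3, 10]], and A = P·diag(-2, -3)·P⁻¹.
Then A⁸ = P·diag(256, 6561)·P⁻¹ = [[2560, 19683], [768, 6561]] · [[1, -3], [-3, 10]] = [[-56489, 189150], [-18915, 63306]].

[[-56489, 189150], [-18915, 63306]]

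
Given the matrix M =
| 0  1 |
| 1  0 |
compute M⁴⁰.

M² = I (check: tr M = 0 and det M = −1), so M⁴⁰ = I since 40 is even.

[[1, 0], [0, 1]]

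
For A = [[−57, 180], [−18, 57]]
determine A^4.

tr A = 0 and det A = −9, so the characteristic polynomial is λ² − (0)λ + (−9) with roots 3 and −3.
Eigenvectors give P = [[3, 10], [1, 3]] with P⁻¹ = [[−3, 10], [1, −3]], and A = P·diag(3, −3)·P⁻¹.
Then A^4 = P·diag(81, 81)·P⁻¹ = [[243, 810], [81, 243]] · [[−3, 10], [1, −3]] = [[81, 0], [0, 81]].

[[81, 0], [0, 81]]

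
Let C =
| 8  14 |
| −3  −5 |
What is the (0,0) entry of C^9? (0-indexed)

3578

tr C = 3 and det C = 2, so the characteristic polynomial is λ² − (3)λ + (2) with roots 1 and 2.
Eigenvectors give P = [[−2, 7], [1, −3]] with P⁻¹ = [[3, 7], [1, 2]], and C = P·diag(1, 2)·P⁻¹.
Then C^9 = P·diag(1, 512)·P⁻¹ = [[−2, 3584], [1, −1536]] · [[3, 7], [1, 2]] = [[3578, 7154], [−1533, −3065]].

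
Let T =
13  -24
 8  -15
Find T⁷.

tr T = -2 and det T = -3, so the characteristic polynomial is λ² − (-2)λ + (-3) with roots -3 and 1.
Eigenvectors give P = [[-3, 2], [-2, 1]] with P⁻¹ = [[1, -2], [2, -3]], and T = P·diag(-3, 1)·P⁻¹.
Then T⁷ = P·diag(-2187, 1)·P⁻¹ = [[6561, 2], [4374, 1]] · [[1, -2], [2, -3]] = [[6565, -13128], [4376, -8751]].

[[6565, -13128], [4376, -8751]]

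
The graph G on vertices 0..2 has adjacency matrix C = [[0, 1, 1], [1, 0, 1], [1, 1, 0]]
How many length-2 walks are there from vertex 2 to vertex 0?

1

The number of length-2 walks from vertex 2 to vertex 0 is entry (2,0) of C², where C is the adjacency matrix.
C² = [[2, 1, 1], [1, 2, 1], [1, 1, 2]]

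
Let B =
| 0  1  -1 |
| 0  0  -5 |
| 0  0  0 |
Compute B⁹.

B is strictly triangular, hence nilpotent: B³ = 0, so B⁹ = 0.

[[0, 0, 0], [0, 0, 0], [0, 0, 0]]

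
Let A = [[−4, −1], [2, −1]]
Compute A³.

[[−46, −19], [38, 11]]

tr A = −5 and det A = 6, so the characteristic polynomial is λ² − (−5)λ + (6) with roots −2 and −3.
Eigenvectors give P = [[−1, −1], [2, 1]] with P⁻¹ = [[1, 1], [−2, −1]], and A = P·diag(−2, −3)·P⁻¹.
Then A³ = P·diag(−8, −27)·P⁻¹ = [[8, 27], [−16, −27]] · [[1, 1], [−2, −1]] = [[−46, −19], [38, 11]].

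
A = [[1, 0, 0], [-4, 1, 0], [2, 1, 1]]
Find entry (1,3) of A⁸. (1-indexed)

A = I + N where N = [[0, 0, 0], [-4, 0, 0], [2, 1, 0]] is strictly lower-triangular, so N³ = 0.
(I + N)⁸ = I + 8·N + 28·N² = [[1, 0, 0], [-32, 1, 0], [-96, 8, 1]].

0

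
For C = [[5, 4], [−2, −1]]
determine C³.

[[53, 52], [−26, −25]]

tr C = 4 and det C = 3, so the characteristic polynomial is λ² − (4)λ + (3) with roots 3 and 1.
Eigenvectors give P = [[−2, 1], [1, −1]] with P⁻¹ = [[−1, −1], [−1, −2]], and C = P·diag(3, 1)·P⁻¹.
Then C³ = P·diag(27, 1)·P⁻¹ = [[−54, 1], [27, −1]] · [[−1, −1], [−1, −2]] = [[53, 52], [−26, −25]].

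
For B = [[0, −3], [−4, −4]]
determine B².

[[12, 12], [16, 28]]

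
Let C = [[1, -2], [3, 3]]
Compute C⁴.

C² = [[-5, -8], [12, 3]]
C³ = [[-29, -14], [21, -15]]
C⁴ = [[-71, 16], [-24, -87]]

[[-71, 16], [-24, -87]]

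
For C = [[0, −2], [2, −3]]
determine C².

[[−4, 6], [−6, 5]]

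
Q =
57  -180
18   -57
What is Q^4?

tr Q = 0 and det Q = -9, so the characteristic polynomial is λ² − (0)λ + (-9) with roots -3 and 3.
Eigenvectors give P = [[-3, 10], [-1, 3]] with P⁻¹ = [[3, -10], [1, -3]], and Q = P·diag(-3, 3)·P⁻¹.
Then Q^4 = P·diag(81, 81)·P⁻¹ = [[-243, 810], [-81, 243]] · [[3, -10], [1, -3]] = [[81, 0], [0, 81]].

[[81, 0], [0, 81]]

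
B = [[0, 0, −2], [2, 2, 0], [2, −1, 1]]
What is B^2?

[[−4, 2, −2], [4, 4, −4], [0, −3, −3]]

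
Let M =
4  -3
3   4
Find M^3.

[[-44, -117], [117, -44]]

M^2 = [[7, -24], [24, 7]]
M^3 = [[-44, -117], [117, -44]]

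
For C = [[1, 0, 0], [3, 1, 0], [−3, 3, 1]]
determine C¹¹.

C = I + N where N = [[0, 0, 0], [3, 0, 0], [−3, 3, 0]] is strictly lower-triangular, so N³ = 0.
(I + N)¹¹ = I + 11·N + 55·N² = [[1, 0, 0], [33, 1, 0], [462, 33, 1]].

[[1, 0, 0], [33, 1, 0], [462, 33, 1]]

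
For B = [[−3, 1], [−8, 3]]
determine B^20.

B² = I (check: tr B = 0 and det B = −1), so B^20 = I since 20 is even.

[[1, 0], [0, 1]]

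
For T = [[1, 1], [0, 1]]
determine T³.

[[1, 3], [0, 1]]

T = I + N where N = [[0, 1], [0, 0]] is strictly upper-triangular, so N² = 0.
(I + N)³ = I + 3·N = [[1, 3], [0, 1]].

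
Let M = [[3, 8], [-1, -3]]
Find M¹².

[[1, 0], [0, 1]]

M² = I (check: tr M = 0 and det M = -1), so M¹² = I since 12 is even.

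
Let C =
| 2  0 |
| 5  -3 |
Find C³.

tr C = -1 and det C = -6, so the characteristic polynomial is λ² − (-1)λ + (-6) with roots 2 and -3.
Eigenvectors give P = [[1, 0], [1, -1]] with P⁻¹ = [[1, 0], [1, -1]], and C = P·diag(2, -3)·P⁻¹.
Then C³ = P·diag(8, -27)·P⁻¹ = [[8, 0], [8, 27]] · [[1, 0], [1, -1]] = [[8, 0], [35, -27]].

[[8, 0], [35, -27]]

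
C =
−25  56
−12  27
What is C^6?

tr C = 2 and det C = −3, so the characteristic polynomial is λ² − (2)λ + (−3) with roots −1 and 3.
Eigenvectors give P = [[−7, −2], [−3, −1]] with P⁻¹ = [[−1, 2], [3, −7]], and C = P·diag(−1, 3)·P⁻¹.
Then C^6 = P·diag(1, 729)·P⁻¹ = [[−7, −1458], [−3, −729]] · [[−1, 2], [3, −7]] = [[−4367, 10192], [−2184, 5097]].

[[−4367, 10192], [−2184, 5097]]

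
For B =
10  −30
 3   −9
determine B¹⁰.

[[10, −30], [3, −9]]

B² = B (a projection; rank 1, trace 1), so B¹⁰ = B.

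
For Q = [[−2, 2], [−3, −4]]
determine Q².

[[−2, −12], [18, 10]]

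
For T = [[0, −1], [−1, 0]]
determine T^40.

[[1, 0], [0, 1]]

T² = I (check: tr T = 0 and det T = −1), so T^40 = I since 40 is even.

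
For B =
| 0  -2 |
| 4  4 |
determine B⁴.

[[-64, 0], [0, -64]]

B² = [[-8, -8], [16, 8]]
B³ = [[-32, -16], [32, 0]]
B⁴ = [[-64, 0], [0, -64]]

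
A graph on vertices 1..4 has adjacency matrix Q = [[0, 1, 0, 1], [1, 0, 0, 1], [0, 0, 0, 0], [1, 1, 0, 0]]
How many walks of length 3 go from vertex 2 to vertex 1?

3

The number of length-3 walks from vertex 2 to vertex 1 is entry (2,1) of Q³, where Q is the adjacency matrix.
Q² = [[2, 1, 0, 1], [1, 2, 0, 1], [0, 0, 0, 0], [1, 1, 0, 2]]
Q³ = [[2, 3, 0, 3], [3, 2, 0, 3], [0, 0, 0, 0], [3, 3, 0, 2]]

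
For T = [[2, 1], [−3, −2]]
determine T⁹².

[[1, 0], [0, 1]]

T² = I (check: tr T = 0 and det T = −1), so T⁹² = I since 92 is even.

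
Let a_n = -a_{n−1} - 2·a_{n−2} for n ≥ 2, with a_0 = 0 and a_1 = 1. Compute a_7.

7

With companion matrix T = [[-1, -2], [1, 0]], [a_n, a_{n−1}]ᵀ = T·[a_{n−1}, a_{n−2}]ᵀ, so [a_7, a_6]ᵀ = T^6·[a_1, a_0]ᵀ.
T^6 = [[7, 10], [-5, 2]], giving [a_7, a_6]ᵀ = [[7], [-5]].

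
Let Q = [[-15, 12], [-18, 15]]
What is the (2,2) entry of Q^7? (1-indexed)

tr Q = 0 and det Q = -9, so the characteristic polynomial is λ² − (0)λ + (-9) with roots 3 and -3.
Eigenvectors give P = [[-2, 1], [-3, 1]] with P⁻¹ = [[1, -1], [3, -2]], and Q = P·diag(3, -3)·P⁻¹.
Then Q^7 = P·diag(2187, -2187)·P⁻¹ = [[-4374, -2187], [-6561, -2187]] · [[1, -1], [3, -2]] = [[-10935, 8748], [-13122, 10935]].

10935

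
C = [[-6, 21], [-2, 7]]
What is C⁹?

C² = C (a projection; rank 1, trace 1), so C⁹ = C.

[[-6, 21], [-2, 7]]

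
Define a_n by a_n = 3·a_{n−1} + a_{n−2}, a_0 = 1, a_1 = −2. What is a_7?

−2018

With companion matrix A = [[3, 1], [1, 0]], [a_n, a_{n−1}]ᵀ = A·[a_{n−1}, a_{n−2}]ᵀ, so [a_7, a_6]ᵀ = A⁶·[a_1, a_0]ᵀ.
A⁶ = [[1189, 360], [360, 109]], giving [a_7, a_6]ᵀ = [[−2018], [−611]].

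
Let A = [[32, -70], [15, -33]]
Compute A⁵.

tr A = -1 and det A = -6, so the characteristic polynomial is λ² − (-1)λ + (-6) with roots -3 and 2.
Eigenvectors give P = [[-2, -7], [-1, -3]] with P⁻¹ = [[3, -7], [-1, 2]], and A = P·diag(-3, 2)·P⁻¹.
Then A⁵ = P·diag(-243, 32)·P⁻¹ = [[486, -224], [243, -96]] · [[3, -7], [-1, 2]] = [[1682, -3850], [825, -1893]].

[[1682, -3850], [825, -1893]]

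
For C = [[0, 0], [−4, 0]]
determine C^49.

C is strictly triangular, hence nilpotent: C^2 = 0, so C^49 = 0.

[[0, 0], [0, 0]]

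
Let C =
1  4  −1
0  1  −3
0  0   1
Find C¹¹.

[[1, 44, −671], [0, 1, −33], [0, 0, 1]]

C = I + N where N = [[0, 4, −1], [0, 0, −3], [0, 0, 0]] is strictly upper-triangular, so N³ = 0.
(I + N)¹¹ = I + 11·N + 55·N² = [[1, 44, −671], [0, 1, −33], [0, 0, 1]].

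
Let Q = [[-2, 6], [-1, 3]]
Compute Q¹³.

Q² = Q (a projection; rank 1, trace 1), so Q¹³ = Q.

[[-2, 6], [-1, 3]]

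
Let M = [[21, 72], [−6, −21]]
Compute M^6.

[[729, 0], [0, 729]]

tr M = 0 and det M = −9, so the characteristic polynomial is λ² − (0)λ + (−9) with roots −3 and 3.
Eigenvectors give P = [[−3, 4], [1, −1]] with P⁻¹ = [[1, 4], [1, 3]], and M = P·diag(−3, 3)·P⁻¹.
Then M^6 = P·diag(729, 729)·P⁻¹ = [[−2187, 2916], [729, −729]] · [[1, 4], [1, 3]] = [[729, 0], [0, 729]].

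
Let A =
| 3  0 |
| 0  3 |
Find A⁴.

[[81, 0], [0, 81]]

A² = [[9, 0], [0, 9]]
A³ = [[27, 0], [0, 27]]
A⁴ = [[81, 0], [0, 81]]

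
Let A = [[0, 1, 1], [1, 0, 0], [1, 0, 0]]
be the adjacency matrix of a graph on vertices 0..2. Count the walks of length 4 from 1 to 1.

The number of length-4 walks from vertex 1 to vertex 1 is entry (1,1) of A⁴, where A is the adjacency matrix.
A² = [[2, 0, 0], [0, 1, 1], [0, 1, 1]]
A³ = [[0, 2, 2], [2, 0, 0], [2, 0, 0]]
A⁴ = [[4, 0, 0], [0, 2, 2], [0, 2, 2]]

2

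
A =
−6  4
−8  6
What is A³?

[[−24, 16], [−32, 24]]

tr A = 0 and det A = −4, so the characteristic polynomial is λ² − (0)λ + (−4) with roots −2 and 2.
Eigenvectors give P = [[−1, −1], [−1, −2]] with P⁻¹ = [[−2, 1], [1, −1]], and A = P·diag(−2, 2)·P⁻¹.
Then A³ = P·diag(−8, 8)·P⁻¹ = [[8, −8], [8, −16]] · [[−2, 1], [1, −1]] = [[−24, 16], [−32, 24]].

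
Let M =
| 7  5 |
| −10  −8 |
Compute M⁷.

[[2443, 2315], [−4630, −4502]]

tr M = −1 and det M = −6, so the characteristic polynomial is λ² − (−1)λ + (−6) with roots −3 and 2.
Eigenvectors give P = [[1, −1], [−2, 1]] with P⁻¹ = [[−1, −1], [−2, −1]], and M = P·diag(−3, 2)·P⁻¹.
Then M⁷ = P·diag(−2187, 128)·P⁻¹ = [[−2187, −128], [4374, 128]] · [[−1, −1], [−2, −1]] = [[2443, 2315], [−4630, −4502]].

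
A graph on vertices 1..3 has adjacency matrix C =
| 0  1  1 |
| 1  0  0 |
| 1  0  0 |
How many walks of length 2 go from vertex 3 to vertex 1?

0

The number of length-2 walks from vertex 3 to vertex 1 is entry (3,1) of C², where C is the adjacency matrix.
C² = [[2, 0, 0], [0, 1, 1], [0, 1, 1]]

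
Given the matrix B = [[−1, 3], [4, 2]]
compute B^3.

[[−1, 45], [60, 44]]

B^2 = [[13, 3], [4, 16]]
B^3 = [[−1, 45], [60, 44]]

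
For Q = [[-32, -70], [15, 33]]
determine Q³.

tr Q = 1 and det Q = -6, so the characteristic polynomial is λ² − (1)λ + (-6) with roots 3 and -2.
Eigenvectors give P = [[-2, 7], [1, -3]] with P⁻¹ = [[3, 7], [1, 2]], and Q = P·diag(3, -2)·P⁻¹.
Then Q³ = P·diag(27, -8)·P⁻¹ = [[-54, -56], [27, 24]] · [[3, 7], [1, 2]] = [[-218, -490], [105, 237]].

[[-218, -490], [105, 237]]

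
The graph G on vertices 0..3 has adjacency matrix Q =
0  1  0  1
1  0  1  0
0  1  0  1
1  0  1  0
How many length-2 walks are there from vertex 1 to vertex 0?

0

The number of length-2 walks from vertex 1 to vertex 0 is entry (1,0) of Q², where Q is the adjacency matrix.
Q² = [[2, 0, 2, 0], [0, 2, 0, 2], [2, 0, 2, 0], [0, 2, 0, 2]]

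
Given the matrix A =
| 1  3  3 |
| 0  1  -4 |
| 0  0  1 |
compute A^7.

A = I + N where N = [[0, 3, 3], [0, 0, -4], [0, 0, 0]] is strictly upper-triangular, so N^3 = 0.
(I + N)^7 = I + 7·N + 21·N^2 = [[1, 21, -231], [0, 1, -28], [0, 0, 1]].

[[1, 21, -231], [0, 1, -28], [0, 0, 1]]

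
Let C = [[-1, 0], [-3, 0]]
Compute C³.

C² = [[1, 0], [3, 0]]
C³ = [[-1, 0], [-3, 0]]

[[-1, 0], [-3, 0]]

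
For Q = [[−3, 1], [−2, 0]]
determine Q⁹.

[[−1023, 511], [−1022, 510]]

tr Q = −3 and det Q = 2, so the characteristic polynomial is λ² − (−3)λ + (2) with roots −1 and −2.
Eigenvectors give P = [[−1, −1], [−2, −1]] with P⁻¹ = [[1, −1], [−2, 1]], and Q = P·diag(−1, −2)·P⁻¹.
Then Q⁹ = P·diag(−1, −512)·P⁻¹ = [[1, 512], [2, 512]] · [[1, −1], [−2, 1]] = [[−1023, 511], [−1022, 510]].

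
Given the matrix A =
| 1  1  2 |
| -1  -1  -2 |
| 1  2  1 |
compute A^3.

A^2 = [[2, 4, 2], [-2, -4, -2], [0, 1, -1]]
A^3 = [[0, 2, -2], [0, -2, 2], [-2, -3, -3]]

[[0, 2, -2], [0, -2, 2], [-2, -3, -3]]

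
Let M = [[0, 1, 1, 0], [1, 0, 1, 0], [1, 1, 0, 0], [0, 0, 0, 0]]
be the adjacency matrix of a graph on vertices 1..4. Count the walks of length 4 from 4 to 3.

The number of length-4 walks from vertex 4 to vertex 3 is entry (4,3) of M^4, where M is the adjacency matrix.
M^2 = [[2, 1, 1, 0], [1, 2, 1, 0], [1, 1, 2, 0], [0, 0, 0, 0]]
M^3 = [[2, 3, 3, 0], [3, 2, 3, 0], [3, 3, 2, 0], [0, 0, 0, 0]]
M^4 = [[6, 5, 5, 0], [5, 6, 5, 0], [5, 5, 6, 0], [0, 0, 0, 0]]

0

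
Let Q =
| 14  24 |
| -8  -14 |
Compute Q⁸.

tr Q = 0 and det Q = -4, so the characteristic polynomial is λ² − (0)λ + (-4) with roots -2 and 2.
Eigenvectors give P = [[-3, 2], [2, -1]] with P⁻¹ = [[1, 2], [2, 3]], and Q = P·diag(-2, 2)·P⁻¹.
Then Q⁸ = P·diag(256, 256)·P⁻¹ = [[-768, 512], [512, -256]] · [[1, 2], [2, 3]] = [[256, 0], [0, 256]].

[[256, 0], [0, 256]]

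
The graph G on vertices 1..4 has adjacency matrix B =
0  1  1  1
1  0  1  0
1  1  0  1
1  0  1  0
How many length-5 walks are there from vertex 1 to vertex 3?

33

The number of length-5 walks from vertex 1 to vertex 3 is entry (1,3) of B⁵, where B is the adjacency matrix.
B² = [[3, 1, 2, 1], [1, 2, 1, 2], [2, 1, 3, 1], [1, 2, 1, 2]]
B³ = [[4, 5, 5, 5], [5, 2, 5, 2], [5, 5, 4, 5], [5, 2, 5, 2]]
B⁴ = [[15, 9, 14, 9], [9, 10, 9, 10], [14, 9, 15, 9], [9, 10, 9, 10]]
B⁵ = [[32, 29, 33, 29], [29, 18, 29, 18], [33, 29, 32, 29], [29, 18, 29, 18]]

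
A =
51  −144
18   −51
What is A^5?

[[4131, −11664], [1458, −4131]]

tr A = 0 and det A = −9, so the characteristic polynomial is λ² − (0)λ + (−9) with roots 3 and −3.
Eigenvectors give P = [[3, −8], [1, −3]] with P⁻¹ = [[3, −8], [1, −3]], and A = P·diag(3, −3)·P⁻¹.
Then A^5 = P·diag(243, −243)·P⁻¹ = [[729, 1944], [243, 729]] · [[3, −8], [1, −3]] = [[4131, −11664], [1458, −4131]].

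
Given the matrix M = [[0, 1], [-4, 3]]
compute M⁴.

[[-20, 3], [-12, -11]]

M² = [[-4, 3], [-12, 5]]
M³ = [[-12, 5], [-20, 3]]
M⁴ = [[-20, 3], [-12, -11]]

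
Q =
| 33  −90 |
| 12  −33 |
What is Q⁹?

tr Q = 0 and det Q = −9, so the characteristic polynomial is λ² − (0)λ + (−9) with roots −3 and 3.
Eigenvectors give P = [[−5, 3], [−2, 1]] with P⁻¹ = [[1, −3], [2, −5]], and Q = P·diag(−3, 3)·P⁻¹.
Then Q⁹ = P·diag(−19683, 19683)·P⁻¹ = [[98415, 59049], [39366, 19683]] · [[1, −3], [2, −5]] = [[216513, −590490], [78732, −216513]].

[[216513, −590490], [78732, −216513]]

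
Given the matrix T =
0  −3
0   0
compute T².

[[0, 0], [0, 0]]

T is strictly triangular, hence nilpotent: T² = 0, so T² = 0.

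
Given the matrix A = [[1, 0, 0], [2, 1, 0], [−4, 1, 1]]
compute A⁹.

[[1, 0, 0], [18, 1, 0], [36, 9, 1]]

A = I + N where N = [[0, 0, 0], [2, 0, 0], [−4, 1, 0]] is strictly lower-triangular, so N³ = 0.
(I + N)⁹ = I + 9·N + 36·N² = [[1, 0, 0], [18, 1, 0], [36, 9, 1]].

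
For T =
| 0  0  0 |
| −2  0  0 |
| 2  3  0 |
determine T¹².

T is strictly triangular, hence nilpotent: T³ = 0, so T¹² = 0.

[[0, 0, 0], [0, 0, 0], [0, 0, 0]]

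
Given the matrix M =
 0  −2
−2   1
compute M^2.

[[4, −2], [−2, 5]]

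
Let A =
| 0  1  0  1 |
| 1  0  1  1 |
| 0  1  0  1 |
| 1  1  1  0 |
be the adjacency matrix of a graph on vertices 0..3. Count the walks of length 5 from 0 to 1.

29

The number of length-5 walks from vertex 0 to vertex 1 is entry (0,1) of A^5, where A is the adjacency matrix.
A^2 = [[2, 1, 2, 1], [1, 3, 1, 2], [2, 1, 2, 1], [1, 2, 1, 3]]
A^3 = [[2, 5, 2, 5], [5, 4, 5, 5], [2, 5, 2, 5], [5, 5, 5, 4]]
A^4 = [[10, 9, 10, 9], [9, 15, 9, 14], [10, 9, 10, 9], [9, 14, 9, 15]]
A^5 = [[18, 29, 18, 29], [29, 32, 29, 33], [18, 29, 18, 29], [29, 33, 29, 32]]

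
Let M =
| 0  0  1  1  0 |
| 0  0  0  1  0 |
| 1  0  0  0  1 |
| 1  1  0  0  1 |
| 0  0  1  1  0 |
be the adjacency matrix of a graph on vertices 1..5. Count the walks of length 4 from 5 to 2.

5

The number of length-4 walks from vertex 5 to vertex 2 is entry (5,2) of M⁴, where M is the adjacency matrix.
M² = [[2, 1, 0, 0, 2], [1, 1, 0, 0, 1], [0, 0, 2, 2, 0], [0, 0, 2, 3, 0], [2, 1, 0, 0, 2]]
M³ = [[0, 0, 4, 5, 0], [0, 0, 2, 3, 0], [4, 2, 0, 0, 4], [5, 3, 0, 0, 5], [0, 0, 4, 5, 0]]
M⁴ = [[9, 5, 0, 0, 9], [5, 3, 0, 0, 5], [0, 0, 8, 10, 0], [0, 0, 10, 13, 0], [9, 5, 0, 0, 9]]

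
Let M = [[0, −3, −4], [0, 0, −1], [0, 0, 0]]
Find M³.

[[0, 0, 0], [0, 0, 0], [0, 0, 0]]

M is strictly triangular, hence nilpotent: M³ = 0, so M³ = 0.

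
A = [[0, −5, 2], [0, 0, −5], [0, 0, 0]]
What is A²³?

[[0, 0, 0], [0, 0, 0], [0, 0, 0]]

A is strictly triangular, hence nilpotent: A³ = 0, so A²³ = 0.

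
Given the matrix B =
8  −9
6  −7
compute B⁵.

tr B = 1 and det B = −2, so the characteristic polynomial is λ² − (1)λ + (−2) with roots −1 and 2.
Eigenvectors give P = [[−1, −3], [−1, −2]] with P⁻¹ = [[2, −3], [−1, 1]], and B = P·diag(−1, 2)·P⁻¹.
Then B⁵ = P·diag(−1, 32)·P⁻¹ = [[1, −96], [1, −64]] · [[2, −3], [−1, 1]] = [[98, −99], [66, −67]].

[[98, −99], [66, −67]]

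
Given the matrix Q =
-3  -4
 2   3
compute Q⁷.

Q² = I (check: tr Q = 0 and det Q = -1), so Q⁷ = Q since 7 is odd.

[[-3, -4], [2, 3]]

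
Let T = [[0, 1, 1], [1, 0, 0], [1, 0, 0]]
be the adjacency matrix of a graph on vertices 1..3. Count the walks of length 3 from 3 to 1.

The number of length-3 walks from vertex 3 to vertex 1 is entry (3,1) of T³, where T is the adjacency matrix.
T² = [[2, 0, 0], [0, 1, 1], [0, 1, 1]]
T³ = [[0, 2, 2], [2, 0, 0], [2, 0, 0]]

2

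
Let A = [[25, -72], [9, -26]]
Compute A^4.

[[-119, 360], [-45, 136]]

tr A = -1 and det A = -2, so the characteristic polynomial is λ² − (-1)λ + (-2) with roots 1 and -2.
Eigenvectors give P = [[3, -8], [1, -3]] with P⁻¹ = [[3, -8], [1, -3]], and A = P·diag(1, -2)·P⁻¹.
Then A^4 = P·diag(1, 16)·P⁻¹ = [[3, -128], [1, -48]] · [[3, -8], [1, -3]] = [[-119, 360], [-45, 136]].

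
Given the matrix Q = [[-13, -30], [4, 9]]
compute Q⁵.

[[-1453, -3630], [484, 1209]]

tr Q = -4 and det Q = 3, so the characteristic polynomial is λ² − (-4)λ + (3) with roots -1 and -3.
Eigenvectors give P = [[-5, -3], [2, 1]] with P⁻¹ = [[1, 3], [-2, -5]], and Q = P·diag(-1, -3)·P⁻¹.
Then Q⁵ = P·diag(-1, -243)·P⁻¹ = [[5, 729], [-2, -243]] · [[1, 3], [-2, -5]] = [[-1453, -3630], [484, 1209]].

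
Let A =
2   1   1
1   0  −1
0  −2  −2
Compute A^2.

[[5, 0, −1], [2, 3, 3], [−2, 4, 6]]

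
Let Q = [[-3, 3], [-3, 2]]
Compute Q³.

Q² = [[0, -3], [3, -5]]
Q³ = [[9, -6], [6, -1]]

[[9, -6], [6, -1]]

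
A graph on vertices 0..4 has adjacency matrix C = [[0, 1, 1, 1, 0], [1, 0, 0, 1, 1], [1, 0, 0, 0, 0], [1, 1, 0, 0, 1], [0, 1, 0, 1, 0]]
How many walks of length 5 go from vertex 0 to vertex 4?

20

The number of length-5 walks from vertex 0 to vertex 4 is entry (0,4) of C^5, where C is the adjacency matrix.
C^2 = [[3, 1, 0, 1, 2], [1, 3, 1, 2, 1], [0, 1, 1, 1, 0], [1, 2, 1, 3, 1], [2, 1, 0, 1, 2]]
C^3 = [[2, 6, 3, 6, 2], [6, 4, 1, 5, 5], [3, 1, 0, 1, 2], [6, 5, 1, 4, 5], [2, 5, 2, 5, 2]]
C^4 = [[15, 10, 2, 10, 12], [10, 16, 6, 15, 9], [2, 6, 3, 6, 2], [10, 15, 6, 16, 9], [12, 9, 2, 9, 10]]
C^5 = [[22, 37, 15, 37, 20], [37, 34, 10, 35, 31], [15, 10, 2, 10, 12], [37, 35, 10, 34, 31], [20, 31, 12, 31, 18]]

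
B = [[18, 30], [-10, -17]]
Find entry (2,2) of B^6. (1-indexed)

tr B = 1 and det B = -6, so the characteristic polynomial is λ² − (1)λ + (-6) with roots -2 and 3.
Eigenvectors give P = [[-3, -2], [2, 1]] with P⁻¹ = [[1, 2], [-2, -3]], and B = P·diag(-2, 3)·P⁻¹.
Then B^6 = P·diag(64, 729)·P⁻¹ = [[-192, -1458], [128, 729]] · [[1, 2], [-2, -3]] = [[2724, 3990], [-1330, -1931]].

-1931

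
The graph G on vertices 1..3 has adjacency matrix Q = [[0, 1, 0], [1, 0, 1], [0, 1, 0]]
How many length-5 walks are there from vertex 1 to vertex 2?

4

The number of length-5 walks from vertex 1 to vertex 2 is entry (1,2) of Q⁵, where Q is the adjacency matrix.
Q² = [[1, 0, 1], [0, 2, 0], [1, 0, 1]]
Q³ = [[0, 2, 0], [2, 0, 2], [0, 2, 0]]
Q⁴ = [[2, 0, 2], [0, 4, 0], [2, 0, 2]]
Q⁵ = [[0, 4, 0], [4, 0, 4], [0, 4, 0]]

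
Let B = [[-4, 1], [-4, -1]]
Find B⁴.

B² = [[12, -5], [20, -3]]
B³ = [[-28, 17], [-68, 23]]
B⁴ = [[44, -45], [180, -91]]

[[44, -45], [180, -91]]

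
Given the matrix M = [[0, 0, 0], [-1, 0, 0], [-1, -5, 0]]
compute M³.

[[0, 0, 0], [0, 0, 0], [0, 0, 0]]

M is strictly triangular, hence nilpotent: M³ = 0, so M³ = 0.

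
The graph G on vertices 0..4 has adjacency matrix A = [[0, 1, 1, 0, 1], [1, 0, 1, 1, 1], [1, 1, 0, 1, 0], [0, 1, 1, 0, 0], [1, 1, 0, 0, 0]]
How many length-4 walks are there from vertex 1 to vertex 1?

26

The number of length-4 walks from vertex 1 to vertex 1 is entry (1,1) of A^4, where A is the adjacency matrix.
A^2 = [[3, 2, 1, 2, 1], [2, 4, 2, 1, 1], [1, 2, 3, 1, 2], [2, 1, 1, 2, 1], [1, 1, 2, 1, 2]]
A^3 = [[4, 7, 7, 3, 5], [7, 6, 7, 6, 6], [7, 7, 4, 5, 3], [3, 6, 5, 2, 3], [5, 6, 3, 3, 2]]
A^4 = [[19, 19, 14, 14, 11], [19, 26, 19, 13, 13], [14, 19, 19, 11, 14], [14, 13, 11, 11, 9], [11, 13, 14, 9, 11]]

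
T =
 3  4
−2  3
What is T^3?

T^2 = [[1, 24], [−12, 1]]
T^3 = [[−45, 76], [−38, −45]]

[[−45, 76], [−38, −45]]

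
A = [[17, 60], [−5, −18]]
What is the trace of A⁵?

tr A = −1 and det A = −6, so the characteristic polynomial is λ² − (−1)λ + (−6) with roots −3 and 2.
Eigenvectors give P = [[−3, 4], [1, −1]] with P⁻¹ = [[1, 4], [1, 3]], and A = P·diag(−3, 2)·P⁻¹.
Then A⁵ = P·diag(−243, 32)·P⁻¹ = [[729, 128], [−243, −32]] · [[1, 4], [1, 3]] = [[857, 3300], [−275, −1068]].

−211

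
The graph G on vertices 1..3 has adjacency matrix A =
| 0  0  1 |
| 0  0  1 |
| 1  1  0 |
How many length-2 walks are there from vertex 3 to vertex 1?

The number of length-2 walks from vertex 3 to vertex 1 is entry (3,1) of A², where A is the adjacency matrix.
A² = [[1, 1, 0], [1, 1, 0], [0, 0, 2]]

0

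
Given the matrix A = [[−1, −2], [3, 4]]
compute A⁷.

tr A = 3 and det A = 2, so the characteristic polynomial is λ² − (3)λ + (2) with roots 2 and 1.
Eigenvectors give P = [[−2, −1], [3, 1]] with P⁻¹ = [[1, 1], [−3, −2]], and A = P·diag(2, 1)·P⁻¹.
Then A⁷ = P·diag(128, 1)·P⁻¹ = [[−256, −1], [384, 1]] · [[1, 1], [−3, −2]] = [[−253, −254], [381, 382]].

[[−253, −254], [381, 382]]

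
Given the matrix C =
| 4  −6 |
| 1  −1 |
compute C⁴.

[[46, −90], [15, −29]]

tr C = 3 and det C = 2, so the characteristic polynomial is λ² − (3)λ + (2) with roots 1 and 2.
Eigenvectors give P = [[2, 3], [1, 1]] with P⁻¹ = [[−1, 3], [1, −2]], and C = P·diag(1, 2)·P⁻¹.
Then C⁴ = P·diag(1, 16)·P⁻¹ = [[2, 48], [1, 16]] · [[−1, 3], [1, −2]] = [[46, −90], [15, −29]].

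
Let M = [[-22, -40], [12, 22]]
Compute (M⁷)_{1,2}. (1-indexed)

tr M = 0 and det M = -4, so the characteristic polynomial is λ² − (0)λ + (-4) with roots 2 and -2.
Eigenvectors give P = [[-5, -2], [3, 1]] with P⁻¹ = [[1, 2], [-3, -5]], and M = P·diag(2, -2)·P⁻¹.
Then M⁷ = P·diag(128, -128)·P⁻¹ = [[-640, 256], [384, -128]] · [[1, 2], [-3, -5]] = [[-1408, -2560], [768, 1408]].

-2560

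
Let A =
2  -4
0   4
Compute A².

[[4, -24], [0, 16]]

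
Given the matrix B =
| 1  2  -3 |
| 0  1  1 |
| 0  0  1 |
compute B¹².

B = I + N where N = [[0, 2, -3], [0, 0, 1], [0, 0, 0]] is strictly upper-triangular, so N³ = 0.
(I + N)¹² = I + 12·N + 66·N² = [[1, 24, 96], [0, 1, 12], [0, 0, 1]].

[[1, 24, 96], [0, 1, 12], [0, 0, 1]]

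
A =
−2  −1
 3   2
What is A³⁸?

A² = I (check: tr A = 0 and det A = −1), so A³⁸ = I since 38 is even.

[[1, 0], [0, 1]]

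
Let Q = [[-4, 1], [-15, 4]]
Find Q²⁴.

Q² = I (check: tr Q = 0 and det Q = -1), so Q²⁴ = I since 24 is even.

[[1, 0], [0, 1]]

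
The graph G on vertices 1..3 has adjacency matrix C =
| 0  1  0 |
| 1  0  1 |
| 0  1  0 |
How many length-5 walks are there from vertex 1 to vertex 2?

The number of length-5 walks from vertex 1 to vertex 2 is entry (1,2) of C⁵, where C is the adjacency matrix.
C² = [[1, 0, 1], [0, 2, 0], [1, 0, 1]]
C³ = [[0, 2, 0], [2, 0, 2], [0, 2, 0]]
C⁴ = [[2, 0, 2], [0, 4, 0], [2, 0, 2]]
C⁵ = [[0, 4, 0], [4, 0, 4], [0, 4, 0]]

4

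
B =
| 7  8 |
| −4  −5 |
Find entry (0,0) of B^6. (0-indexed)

tr B = 2 and det B = −3, so the characteristic polynomial is λ² − (2)λ + (−3) with roots −1 and 3.
Eigenvectors give P = [[1, −2], [−1, 1]] with P⁻¹ = [[−1, −2], [−1, −1]], and B = P·diag(−1, 3)·P⁻¹.
Then B^6 = P·diag(1, 729)·P⁻¹ = [[1, −1458], [−1, 729]] · [[−1, −2], [−1, −1]] = [[1457, 1456], [−728, −727]].

1457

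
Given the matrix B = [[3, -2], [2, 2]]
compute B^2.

[[5, -10], [10, 0]]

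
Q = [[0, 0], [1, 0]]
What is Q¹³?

Q is strictly triangular, hence nilpotent: Q² = 0, so Q¹³ = 0.

[[0, 0], [0, 0]]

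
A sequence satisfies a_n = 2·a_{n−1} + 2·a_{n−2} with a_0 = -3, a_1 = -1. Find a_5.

With companion matrix Q = [[2, 2], [1, 0]], [a_n, a_{n−1}]ᵀ = Q·[a_{n−1}, a_{n−2}]ᵀ, so [a_5, a_4]ᵀ = Q⁴·[a_1, a_0]ᵀ.
Q⁴ = [[44, 32], [16, 12]], giving [a_5, a_4]ᵀ = [[-140], [-52]].

-140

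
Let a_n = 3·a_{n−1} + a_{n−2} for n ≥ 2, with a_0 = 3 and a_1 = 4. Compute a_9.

With companion matrix M = [[3, 1], [1, 0]], [a_n, a_{n−1}]ᵀ = M·[a_{n−1}, a_{n−2}]ᵀ, so [a_9, a_8]ᵀ = M^8·[a_1, a_0]ᵀ.
M^8 = [[12970, 3927], [3927, 1189]], giving [a_9, a_8]ᵀ = [[63661], [19275]].

63661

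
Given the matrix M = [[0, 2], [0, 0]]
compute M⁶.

[[0, 0], [0, 0]]

M is strictly triangular, hence nilpotent: M² = 0, so M⁶ = 0.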